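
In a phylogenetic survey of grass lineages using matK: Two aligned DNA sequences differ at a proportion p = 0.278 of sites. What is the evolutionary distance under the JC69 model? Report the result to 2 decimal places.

d = −(3/4) ln(1 − 4p/3) = −0.75 ln(1 − 0.370667) = −0.75 ln(0.629333)
  = −0.75 × (-0.463095) = 0.347321 substitutions/site.

0.35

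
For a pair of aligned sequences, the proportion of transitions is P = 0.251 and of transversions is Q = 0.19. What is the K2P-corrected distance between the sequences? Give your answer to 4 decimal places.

0.7083

Under the Kimura two-parameter model, d = −½ ln(1 − 2P − Q) − ¼ ln(1 − 2Q).
1 − 2P − Q = 0.308, giving −½ ln(0.308) = 0.588828.
1 − 2Q = 0.62, giving −¼ ln(0.62) = 0.119509.
d = 0.588828 + 0.119509 = 0.708337.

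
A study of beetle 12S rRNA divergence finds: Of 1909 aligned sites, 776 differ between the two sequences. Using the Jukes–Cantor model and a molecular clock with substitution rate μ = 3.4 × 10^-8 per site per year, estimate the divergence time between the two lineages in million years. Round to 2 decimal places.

p = 776/1909 ≈ 0.406496.
d = −(3/4) ln(1 − 4p/3) = −0.75 ln(1 − 0.541995) = −0.75 ln(0.458005)
  = −0.75 × (-0.780875) = 0.585656 substitutions/site.
Under a molecular clock d = 2μt, so t = d/(2μ) = 0.585656 / (2 × 3.4 × 10^-8) = 8.61 million years.

8.61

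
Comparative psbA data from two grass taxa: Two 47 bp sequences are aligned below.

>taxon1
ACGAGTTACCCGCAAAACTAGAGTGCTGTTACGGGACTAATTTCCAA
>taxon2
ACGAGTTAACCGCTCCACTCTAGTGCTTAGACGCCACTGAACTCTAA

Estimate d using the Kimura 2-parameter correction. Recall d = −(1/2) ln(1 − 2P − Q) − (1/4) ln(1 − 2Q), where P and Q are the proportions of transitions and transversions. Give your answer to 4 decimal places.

Of 47 sites, 3 differences are transitions and 12 are transversions, so P = 3/47 ≈ 0.06383 and Q = 12/47 ≈ 0.255319.
Under the Kimura two-parameter model, d = −½ ln(1 − 2P − Q) − ¼ ln(1 − 2Q).
1 − 2P − Q = 0.617021, giving −½ ln(0.617021) = 0.241426.
1 − 2Q = 0.489362, giving −¼ ln(0.489362) = 0.178663.
d = 0.241426 + 0.178663 = 0.420089.

0.4201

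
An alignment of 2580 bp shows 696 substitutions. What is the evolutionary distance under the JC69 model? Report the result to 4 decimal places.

p = 696/2580 ≈ 0.269767.
d = −(3/4) ln(1 − 4p/3) = −0.75 ln(1 − 0.359689) = −0.75 ln(0.640311)
  = −0.75 × (-0.445801) = 0.334351 substitutions/site.

0.3344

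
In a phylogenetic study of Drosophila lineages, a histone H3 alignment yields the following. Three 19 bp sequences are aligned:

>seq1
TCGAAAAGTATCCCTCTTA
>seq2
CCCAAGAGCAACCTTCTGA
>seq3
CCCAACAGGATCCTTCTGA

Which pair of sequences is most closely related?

seq1–seq2: 7/19 differ, p = 0.368, d = 0.507.
seq1–seq3: 6/19 differ, p = 0.316, d = 0.410.
seq2–seq3: 3/19 differ, p = 0.158, d = 0.177.
The smallest distance is between seq2 and seq3.

seq2 and seq3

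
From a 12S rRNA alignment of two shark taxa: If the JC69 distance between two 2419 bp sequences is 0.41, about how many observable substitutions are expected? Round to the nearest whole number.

764

Invert JC69: p = (3/4)(1 − e^(−4d/3)) = 0.75 × (1 − e^(-0.546667)) = 0.75 × (1 − 0.578876) = 0.315843.
Expected differing sites = pL ≈ 0.315843 × 2419 = 764.024217 ≈ 764.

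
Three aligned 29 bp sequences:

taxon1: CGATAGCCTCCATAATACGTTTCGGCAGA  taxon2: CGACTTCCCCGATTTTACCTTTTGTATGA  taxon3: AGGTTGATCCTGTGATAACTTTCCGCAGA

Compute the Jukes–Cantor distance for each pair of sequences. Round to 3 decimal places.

taxon1–taxon2: 12/29 sites differ → p ≈ 0.413793, d = −0.75 ln(1 − 0.551724) = 0.601760 ≈ 0.602.
taxon1–taxon3: 12/29 sites differ → p ≈ 0.413793, d = −0.75 ln(1 − 0.551724) = 0.601760 ≈ 0.602.
taxon2–taxon3: 16/29 sites differ → p ≈ 0.551724, d = −0.75 ln(1 − 0.735632) = 0.997810 ≈ 0.998.

d(taxon1,taxon2) = 0.602, d(taxon1,taxon3) = 0.602, d(taxon2,taxon3) = 0.998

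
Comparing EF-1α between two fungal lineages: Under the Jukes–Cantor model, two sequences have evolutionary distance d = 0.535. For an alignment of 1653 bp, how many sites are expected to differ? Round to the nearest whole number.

Invert JC69: p = (3/4)(1 − e^(−4d/3)) = 0.75 × (1 − e^(-0.713333)) = 0.75 × (1 − 0.490008) = 0.382494.
Expected differing sites = pL ≈ 0.382494 × 1653 = 632.262582 ≈ 632.

632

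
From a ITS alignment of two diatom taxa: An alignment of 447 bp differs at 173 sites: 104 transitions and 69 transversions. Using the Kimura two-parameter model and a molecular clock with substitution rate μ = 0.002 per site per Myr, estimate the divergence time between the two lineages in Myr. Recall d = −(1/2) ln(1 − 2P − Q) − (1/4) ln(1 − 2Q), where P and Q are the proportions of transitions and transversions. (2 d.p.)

143.92

P = 104/447 ≈ 0.232662 and Q = 69/447 ≈ 0.154362.
Under the Kimura two-parameter model, d = −½ ln(1 − 2P − Q) − ¼ ln(1 − 2Q).
1 − 2P − Q = 0.380314, giving −½ ln(0.380314) = 0.483379.
1 − 2Q = 0.691276, giving −¼ ln(0.691276) = 0.092304.
d = 0.483379 + 0.092304 = 0.575683.
Under a molecular clock d = 2μt, so t = d/(2μ) = 0.575683 / (2 × 0.002) = 143.92 Myr.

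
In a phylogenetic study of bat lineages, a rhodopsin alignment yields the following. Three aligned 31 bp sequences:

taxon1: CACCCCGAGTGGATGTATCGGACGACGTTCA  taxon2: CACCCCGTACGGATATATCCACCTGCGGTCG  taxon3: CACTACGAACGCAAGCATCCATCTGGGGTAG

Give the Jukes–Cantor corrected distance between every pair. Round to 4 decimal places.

d(taxon1,taxon2) = 0.4806, d(taxon1,taxon3) = 0.8740, d(taxon2,taxon3) = 0.4217

taxon1–taxon2: 11/31 sites differ → p ≈ 0.354839, d = −0.75 ln(1 − 0.473119) = 0.480585 ≈ 0.4806.
taxon1–taxon3: 16/31 sites differ → p ≈ 0.516129, d = −0.75 ln(1 − 0.688172) = 0.873978 ≈ 0.8740.
taxon2–taxon3: 10/31 sites differ → p ≈ 0.322581, d = −0.75 ln(1 − 0.430108) = 0.421731 ≈ 0.4217.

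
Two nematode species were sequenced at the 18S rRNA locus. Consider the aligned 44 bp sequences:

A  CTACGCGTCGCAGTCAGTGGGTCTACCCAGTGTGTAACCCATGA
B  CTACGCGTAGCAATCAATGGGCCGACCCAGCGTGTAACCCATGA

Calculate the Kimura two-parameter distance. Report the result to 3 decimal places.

Of 44 sites, 4 differences are transitions and 2 are transversions, so P = 4/44 ≈ 0.090909 and Q = 2/44 ≈ 0.045455.
Under the Kimura two-parameter model, d = −½ ln(1 − 2P − Q) − ¼ ln(1 − 2Q).
1 − 2P − Q = 0.772727, giving −½ ln(0.772727) = 0.128915.
1 − 2Q = 0.90909, giving −¼ ln(0.90909) = 0.023828.
d = 0.128915 + 0.023828 = 0.152743.

0.153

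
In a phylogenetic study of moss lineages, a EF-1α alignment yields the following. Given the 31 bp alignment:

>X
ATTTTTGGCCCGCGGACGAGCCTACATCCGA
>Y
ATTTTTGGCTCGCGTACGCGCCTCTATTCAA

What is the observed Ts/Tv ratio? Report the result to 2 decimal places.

Transitions are A↔G and C↔T; transversions are all other mismatches.
Transitions: 4. Transversions: 3.
R = 4/3 = 1.333333… ≈ 1.33 (to 2 d.p.).

1.33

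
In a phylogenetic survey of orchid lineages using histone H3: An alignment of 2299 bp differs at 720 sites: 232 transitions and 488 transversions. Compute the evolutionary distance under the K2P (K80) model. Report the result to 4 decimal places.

0.4054

P = 232/2299 ≈ 0.100913 and Q = 488/2299 ≈ 0.212266.
Under the Kimura two-parameter model, d = −½ ln(1 − 2P − Q) − ¼ ln(1 − 2Q).
1 − 2P − Q = 0.585908, giving −½ ln(0.585908) = 0.267296.
1 − 2Q = 0.575468, giving −¼ ln(0.575468) = 0.138143.
d = 0.267296 + 0.138143 = 0.405439.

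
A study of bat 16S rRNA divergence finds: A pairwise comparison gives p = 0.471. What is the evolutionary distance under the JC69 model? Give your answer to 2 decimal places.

0.74

d = −(3/4) ln(1 − 4p/3) = −0.75 ln(1 − 0.628) = −0.75 ln(0.372)
  = −0.75 × (-0.988861) = 0.741646 substitutions/site.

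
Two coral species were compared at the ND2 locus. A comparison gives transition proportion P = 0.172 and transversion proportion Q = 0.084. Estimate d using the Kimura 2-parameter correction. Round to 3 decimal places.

0.325

Under the Kimura two-parameter model, d = −½ ln(1 − 2P − Q) − ¼ ln(1 − 2Q).
1 − 2P − Q = 0.572, giving −½ ln(0.572) = 0.279308.
1 − 2Q = 0.832, giving −¼ ln(0.832) = 0.045981.
d = 0.279308 + 0.045981 = 0.325289.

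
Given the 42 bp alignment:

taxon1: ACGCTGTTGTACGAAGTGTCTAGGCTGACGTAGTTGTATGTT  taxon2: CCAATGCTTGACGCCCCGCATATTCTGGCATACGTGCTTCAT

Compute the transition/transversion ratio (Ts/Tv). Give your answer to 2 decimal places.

Transitions are A↔G and C↔T; transversions are all other mismatches.
Transitions: 7. Transversions: 15.
R = 7/15 = 0.466666… ≈ 0.47 (to 2 d.p.).

0.47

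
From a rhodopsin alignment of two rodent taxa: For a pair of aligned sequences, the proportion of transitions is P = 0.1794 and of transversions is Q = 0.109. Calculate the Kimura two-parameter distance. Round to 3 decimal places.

0.377

Under the Kimura two-parameter model, d = −½ ln(1 − 2P − Q) − ¼ ln(1 − 2Q).
1 − 2P − Q = 0.5322, giving −½ ln(0.5322) = 0.315368.
1 − 2Q = 0.782, giving −¼ ln(0.782) = 0.061475.
d = 0.315368 + 0.061475 = 0.376843.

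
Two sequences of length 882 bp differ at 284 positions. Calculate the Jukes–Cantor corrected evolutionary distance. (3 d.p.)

p = 284/882 ≈ 0.321995.
d = −(3/4) ln(1 − 4p/3) = −0.75 ln(1 − 0.429327) = −0.75 ln(0.570673)
  = −0.75 × (-0.560939) = 0.420704 substitutions/site.

0.421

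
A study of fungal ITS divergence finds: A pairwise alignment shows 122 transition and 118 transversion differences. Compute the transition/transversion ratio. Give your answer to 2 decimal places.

1.03

R = 122/118 = 1.033898… ≈ 1.03 (to 2 d.p.).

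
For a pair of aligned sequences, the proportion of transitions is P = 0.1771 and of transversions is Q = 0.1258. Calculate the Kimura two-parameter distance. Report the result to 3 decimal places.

Under the Kimura two-parameter model, d = −½ ln(1 − 2P − Q) − ¼ ln(1 − 2Q).
1 − 2P − Q = 0.52, giving −½ ln(0.52) = 0.326963.
1 − 2Q = 0.7484, giving −¼ ln(0.7484) = 0.072454.
d = 0.326963 + 0.072454 = 0.399417.

0.399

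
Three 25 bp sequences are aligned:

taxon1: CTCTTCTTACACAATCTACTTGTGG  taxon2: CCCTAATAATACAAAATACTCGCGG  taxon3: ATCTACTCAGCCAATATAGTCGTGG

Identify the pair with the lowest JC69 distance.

taxon1–taxon2: 9/25 differ, p = 0.360, d = 0.490.
taxon1–taxon3: 8/25 differ, p = 0.320, d = 0.417.
taxon2–taxon3: 9/25 differ, p = 0.360, d = 0.490.
The smallest distance is between taxon1 and taxon3.

taxon1 and taxon3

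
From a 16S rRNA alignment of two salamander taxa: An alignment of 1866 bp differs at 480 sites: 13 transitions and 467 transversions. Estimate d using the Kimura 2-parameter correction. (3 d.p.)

P = 13/1866 ≈ 0.006967 and Q = 467/1866 ≈ 0.250268.
Under the Kimura two-parameter model, d = −½ ln(1 − 2P − Q) − ¼ ln(1 − 2Q).
1 − 2P − Q = 0.735798, giving −½ ln(0.735798) = 0.153400.
1 − 2Q = 0.499464, giving −¼ ln(0.499464) = 0.173555.
d = 0.153400 + 0.173555 = 0.326955.

0.327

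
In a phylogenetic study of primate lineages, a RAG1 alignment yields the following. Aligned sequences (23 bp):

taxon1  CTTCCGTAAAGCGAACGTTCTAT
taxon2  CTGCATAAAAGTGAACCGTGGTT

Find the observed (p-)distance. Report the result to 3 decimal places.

0.435

The sequences differ at 10 of 23 positions (sites 3, 5, 6, 7, 12, 17, 18, 20, 21, 22).
p = 10/23 = 0.434782… ≈ 0.435 (to 3 d.p.).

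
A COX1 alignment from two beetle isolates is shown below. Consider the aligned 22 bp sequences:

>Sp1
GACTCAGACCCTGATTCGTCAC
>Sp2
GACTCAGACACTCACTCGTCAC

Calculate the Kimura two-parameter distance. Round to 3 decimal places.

0.151

Of 22 sites, 1 differences are transitions and 2 are transversions, so P = 1/22 ≈ 0.045455 and Q = 2/22 ≈ 0.090909.
Under the Kimura two-parameter model, d = −½ ln(1 − 2P − Q) − ¼ ln(1 − 2Q).
1 − 2P − Q = 0.818181, giving −½ ln(0.818181) = 0.100336.
1 − 2Q = 0.818182, giving −¼ ln(0.818182) = 0.050168.
d = 0.100336 + 0.050168 = 0.150504.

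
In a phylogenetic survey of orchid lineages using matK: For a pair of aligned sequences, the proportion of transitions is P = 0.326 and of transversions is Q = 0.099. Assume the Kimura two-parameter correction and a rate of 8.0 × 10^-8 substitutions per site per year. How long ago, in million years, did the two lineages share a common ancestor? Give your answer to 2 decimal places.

Under the Kimura two-parameter model, d = −½ ln(1 − 2P − Q) − ¼ ln(1 − 2Q).
1 − 2P − Q = 0.249, giving −½ ln(0.249) = 0.695151.
1 − 2Q = 0.802, giving −¼ ln(0.802) = 0.055162.
d = 0.695151 + 0.055162 = 0.750313.
Under a molecular clock d = 2μt, so t = d/(2μ) = 0.750313 / (2 × 8.0 × 10^-8) = 4.69 million years.

4.69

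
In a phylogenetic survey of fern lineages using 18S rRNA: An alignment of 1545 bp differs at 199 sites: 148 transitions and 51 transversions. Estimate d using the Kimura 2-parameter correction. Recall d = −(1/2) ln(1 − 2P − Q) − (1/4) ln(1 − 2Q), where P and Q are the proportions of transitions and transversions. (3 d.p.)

P = 148/1545 ≈ 0.095793 and Q = 51/1545 ≈ 0.03301.
Under the Kimura two-parameter model, d = −½ ln(1 − 2P − Q) − ¼ ln(1 − 2Q).
1 − 2P − Q = 0.775404, giving −½ ln(0.775404) = 0.127186.
1 − 2Q = 0.93398, giving −¼ ln(0.93398) = 0.017075.
d = 0.127186 + 0.017075 = 0.144261.

0.144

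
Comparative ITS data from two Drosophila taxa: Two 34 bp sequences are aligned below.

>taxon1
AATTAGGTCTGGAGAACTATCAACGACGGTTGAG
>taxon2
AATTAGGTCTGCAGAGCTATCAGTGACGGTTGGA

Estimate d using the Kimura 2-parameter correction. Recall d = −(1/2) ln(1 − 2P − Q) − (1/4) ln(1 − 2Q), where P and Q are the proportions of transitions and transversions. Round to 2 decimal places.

Of 34 sites, 5 differences are transitions and 1 are transversions, so P = 5/34 ≈ 0.147059 and Q = 1/34 ≈ 0.029412.
Under the Kimura two-parameter model, d = −½ ln(1 − 2P − Q) − ¼ ln(1 − 2Q).
1 − 2P − Q = 0.67647, giving −½ ln(0.67647) = 0.195434.
1 − 2Q = 0.941176, giving −¼ ln(0.941176) = 0.015156.
d = 0.195434 + 0.015156 = 0.210590.

0.21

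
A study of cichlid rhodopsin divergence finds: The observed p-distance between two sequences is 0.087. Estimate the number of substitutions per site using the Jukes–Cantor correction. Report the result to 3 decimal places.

d = −(3/4) ln(1 − 4p/3) = −0.75 ln(1 − 0.116) = −0.75 ln(0.884)
  = −0.75 × (-0.123298) = 0.092474 substitutions/site.

0.092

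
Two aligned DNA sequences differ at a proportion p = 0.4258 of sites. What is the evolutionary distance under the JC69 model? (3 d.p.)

0.629

d = −(3/4) ln(1 − 4p/3) = −0.75 ln(1 − 0.567733) = −0.75 ln(0.432267)
  = −0.75 × (-0.838712) = 0.629034 substitutions/site.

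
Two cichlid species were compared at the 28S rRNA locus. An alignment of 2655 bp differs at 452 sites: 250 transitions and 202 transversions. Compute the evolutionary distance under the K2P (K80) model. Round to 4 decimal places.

P = 250/2655 ≈ 0.094162 and Q = 202/2655 ≈ 0.076083.
Under the Kimura two-parameter model, d = −½ ln(1 − 2P − Q) − ¼ ln(1 − 2Q).
1 − 2P − Q = 0.735593, giving −½ ln(0.735593) = 0.153539.
1 − 2Q = 0.847834, giving −¼ ln(0.847834) = 0.041268.
d = 0.153539 + 0.041268 = 0.194807.

0.1948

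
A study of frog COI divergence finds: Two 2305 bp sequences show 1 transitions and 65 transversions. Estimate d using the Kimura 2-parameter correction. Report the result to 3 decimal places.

P = 1/2305 ≈ 0.000434 and Q = 65/2305 ≈ 0.0282.
Under the Kimura two-parameter model, d = −½ ln(1 − 2P − Q) − ¼ ln(1 − 2Q).
1 − 2P − Q = 0.970932, giving −½ ln(0.970932) = 0.014749.
1 − 2Q = 0.9436, giving −¼ ln(0.9436) = 0.014513.
d = 0.014749 + 0.014513 = 0.029262.

0.029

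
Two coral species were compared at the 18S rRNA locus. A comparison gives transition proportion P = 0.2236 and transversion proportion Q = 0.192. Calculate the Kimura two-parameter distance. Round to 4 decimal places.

Under the Kimura two-parameter model, d = −½ ln(1 − 2P − Q) − ¼ ln(1 − 2Q).
1 − 2P − Q = 0.3608, giving −½ ln(0.3608) = 0.509716.
1 − 2Q = 0.616, giving −¼ ln(0.616) = 0.121127.
d = 0.509716 + 0.121127 = 0.630843.

0.6308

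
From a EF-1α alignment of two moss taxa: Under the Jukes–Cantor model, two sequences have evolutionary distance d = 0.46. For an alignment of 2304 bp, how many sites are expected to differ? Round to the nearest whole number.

792

Invert JC69: p = (3/4)(1 − e^(−4d/3)) = 0.75 × (1 − e^(-0.613333)) = 0.75 × (1 − 0.541543) = 0.343843.
Expected differing sites = pL ≈ 0.343843 × 2304 = 792.214272 ≈ 792.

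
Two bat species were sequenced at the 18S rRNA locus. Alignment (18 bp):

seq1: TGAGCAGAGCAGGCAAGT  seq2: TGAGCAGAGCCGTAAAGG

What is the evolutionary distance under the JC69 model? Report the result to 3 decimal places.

The sequences differ at 4 of 18 sites (11, 13, 14, 18), so p = 4/18 ≈ 0.222222.
d = −(3/4) ln(1 − 4p/3) = −0.75 ln(1 − 0.296296) = −0.75 ln(0.703704)
  = −0.75 × (-0.351397) = 0.263548 substitutions/site.

0.264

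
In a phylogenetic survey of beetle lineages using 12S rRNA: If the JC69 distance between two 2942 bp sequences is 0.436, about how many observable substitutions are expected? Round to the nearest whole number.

Invert JC69: p = (3/4)(1 − e^(−4d/3)) = 0.75 × (1 − e^(-0.581333)) = 0.75 × (1 − 0.559153) = 0.330635.
Expected differing sites = pL ≈ 0.330635 × 2942 = 972.72817 ≈ 973.

973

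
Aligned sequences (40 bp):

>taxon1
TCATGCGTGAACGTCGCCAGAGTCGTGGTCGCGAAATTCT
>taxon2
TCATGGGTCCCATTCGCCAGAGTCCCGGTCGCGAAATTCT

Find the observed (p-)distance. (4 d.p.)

The sequences differ at 8 of 40 positions (sites 6, 9, 10, 11, 12, 13, 25, 26).
p = 8/40 = 0.2000.

0.2000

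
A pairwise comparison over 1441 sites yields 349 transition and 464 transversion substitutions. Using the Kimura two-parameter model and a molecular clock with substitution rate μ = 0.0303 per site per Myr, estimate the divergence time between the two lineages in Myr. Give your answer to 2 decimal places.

17.81

P = 349/1441 ≈ 0.242193 and Q = 464/1441 ≈ 0.321999.
Under the Kimura two-parameter model, d = −½ ln(1 − 2P − Q) − ¼ ln(1 − 2Q).
1 − 2P − Q = 0.193615, giving −½ ln(0.193615) = 0.820942.
1 − 2Q = 0.356002, giving −¼ ln(0.356002) = 0.258205.
d = 0.820942 + 0.258205 = 1.079147.
Under a molecular clock d = 2μt, so t = d/(2μ) = 1.079147 / (2 × 0.0303) = 17.81 Myr.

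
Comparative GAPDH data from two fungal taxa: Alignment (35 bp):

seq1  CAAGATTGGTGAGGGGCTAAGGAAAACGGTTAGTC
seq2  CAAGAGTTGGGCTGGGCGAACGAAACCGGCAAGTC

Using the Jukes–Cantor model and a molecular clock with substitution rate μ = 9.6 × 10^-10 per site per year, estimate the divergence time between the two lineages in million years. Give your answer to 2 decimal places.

187.33

The sequences differ at 10 of 35 sites (6, 8, 10, 12, 13, 18, 21, 26, 30, 31), so p = 10/35 ≈ 0.285714.
d = −(3/4) ln(1 − 4p/3) = −0.75 ln(1 − 0.380952) = −0.75 ln(0.619048)
  = −0.75 × (-0.479572) = 0.359679 substitutions/site.
Under a molecular clock d = 2μt, so t = d/(2μ) = 0.359679 / (2 × 9.6 × 10^-10) = 187.33 million years.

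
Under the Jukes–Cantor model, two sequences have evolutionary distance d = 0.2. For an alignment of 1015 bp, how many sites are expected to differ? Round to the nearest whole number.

Invert JC69: p = (3/4)(1 − e^(−4d/3)) = 0.75 × (1 − e^(-0.266667)) = 0.75 × (1 − 0.765928) = 0.175554.
Expected differing sites = pL ≈ 0.175554 × 1015 = 178.18731 ≈ 178.

178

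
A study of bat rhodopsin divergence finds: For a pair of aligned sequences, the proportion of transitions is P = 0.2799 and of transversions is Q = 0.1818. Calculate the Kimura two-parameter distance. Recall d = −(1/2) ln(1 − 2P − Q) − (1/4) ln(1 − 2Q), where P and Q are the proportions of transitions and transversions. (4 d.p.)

0.7896

Under the Kimura two-parameter model, d = −½ ln(1 − 2P − Q) − ¼ ln(1 − 2Q).
1 − 2P − Q = 0.2584, giving −½ ln(0.2584) = 0.676623.
1 − 2Q = 0.6364, giving −¼ ln(0.6364) = 0.112982.
d = 0.676623 + 0.112982 = 0.789605.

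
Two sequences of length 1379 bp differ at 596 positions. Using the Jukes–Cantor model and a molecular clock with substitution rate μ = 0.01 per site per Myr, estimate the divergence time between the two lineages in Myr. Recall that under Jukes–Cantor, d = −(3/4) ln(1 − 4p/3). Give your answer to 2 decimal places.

p = 596/1379 ≈ 0.432197.
d = −(3/4) ln(1 − 4p/3) = −0.75 ln(1 − 0.576263) = −0.75 ln(0.423737)
  = −0.75 × (-0.858642) = 0.643982 substitutions/site.
Under a molecular clock d = 2μt, so t = d/(2μ) = 0.643982 / (2 × 0.01) = 32.20 Myr.

32.20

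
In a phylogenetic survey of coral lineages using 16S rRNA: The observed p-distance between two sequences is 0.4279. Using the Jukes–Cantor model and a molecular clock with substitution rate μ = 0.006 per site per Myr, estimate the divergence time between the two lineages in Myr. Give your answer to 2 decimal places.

52.83

d = −(3/4) ln(1 − 4p/3) = −0.75 ln(1 − 0.570533) = −0.75 ln(0.429467)
  = −0.75 × (-0.845210) = 0.633908 substitutions/site.
Under a molecular clock d = 2μt, so t = d/(2μ) = 0.633908 / (2 × 0.006) = 52.83 Myr.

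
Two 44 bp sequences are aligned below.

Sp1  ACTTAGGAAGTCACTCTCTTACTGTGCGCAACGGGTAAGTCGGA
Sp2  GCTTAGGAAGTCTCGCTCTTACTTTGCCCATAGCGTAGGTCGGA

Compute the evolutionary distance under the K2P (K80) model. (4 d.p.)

Of 44 sites, 2 differences are transitions and 7 are transversions, so P = 2/44 ≈ 0.045455 and Q = 7/44 ≈ 0.159091.
Under the Kimura two-parameter model, d = −½ ln(1 − 2P − Q) − ¼ ln(1 − 2Q).
1 − 2P − Q = 0.749999, giving −½ ln(0.749999) = 0.143842.
1 − 2Q = 0.681818, giving −¼ ln(0.681818) = 0.095748.
d = 0.143842 + 0.095748 = 0.239590.

0.2396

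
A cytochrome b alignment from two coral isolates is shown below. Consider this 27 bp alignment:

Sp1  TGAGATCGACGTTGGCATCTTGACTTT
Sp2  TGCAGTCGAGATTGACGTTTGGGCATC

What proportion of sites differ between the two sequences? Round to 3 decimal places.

0.444

The sequences differ at 12 of 27 positions.
p = 12/27 = 0.444444… ≈ 0.444 (to 3 d.p.).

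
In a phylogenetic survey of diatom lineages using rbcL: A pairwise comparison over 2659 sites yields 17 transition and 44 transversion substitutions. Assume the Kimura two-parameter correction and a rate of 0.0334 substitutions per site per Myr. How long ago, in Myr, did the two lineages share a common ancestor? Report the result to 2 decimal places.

0.35

P = 17/2659 ≈ 0.006393 and Q = 44/2659 ≈ 0.016548.
Under the Kimura two-parameter model, d = −½ ln(1 − 2P − Q) − ¼ ln(1 − 2Q).
1 − 2P − Q = 0.970666, giving −½ ln(0.970666) = 0.014886.
1 − 2Q = 0.966904, giving −¼ ln(0.966904) = 0.008414.
d = 0.014886 + 0.008414 = 0.023300.
Under a molecular clock d = 2μt, so t = d/(2μ) = 0.023300 / (2 × 0.0334) = 0.35 Myr.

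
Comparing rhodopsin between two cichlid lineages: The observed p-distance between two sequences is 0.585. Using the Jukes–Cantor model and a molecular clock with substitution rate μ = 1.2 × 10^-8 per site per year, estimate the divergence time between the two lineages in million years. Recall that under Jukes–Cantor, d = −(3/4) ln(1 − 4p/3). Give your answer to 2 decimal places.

47.32

d = −(3/4) ln(1 − 4p/3) = −0.75 ln(1 − 0.78) = −0.75 ln(0.22)
  = −0.75 × (-1.514128) = 1.135596 substitutions/site.
Under a molecular clock d = 2μt, so t = d/(2μ) = 1.135596 / (2 × 1.2 × 10^-8) = 47.32 million years.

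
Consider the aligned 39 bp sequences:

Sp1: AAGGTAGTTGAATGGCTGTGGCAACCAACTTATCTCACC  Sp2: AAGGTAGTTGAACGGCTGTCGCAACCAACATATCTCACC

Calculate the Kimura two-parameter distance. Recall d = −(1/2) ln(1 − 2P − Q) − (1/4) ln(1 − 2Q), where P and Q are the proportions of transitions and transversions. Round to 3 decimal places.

Of 39 sites, 1 differences are transitions and 2 are transversions, so P = 1/39 ≈ 0.025641 and Q = 2/39 ≈ 0.051282.
Under the Kimura two-parameter model, d = −½ ln(1 − 2P − Q) − ¼ ln(1 − 2Q).
1 − 2P − Q = 0.897436, giving −½ ln(0.897436) = 0.054107.
1 − 2Q = 0.897436, giving −¼ ln(0.897436) = 0.027053.
d = 0.054107 + 0.027053 = 0.081160.

0.081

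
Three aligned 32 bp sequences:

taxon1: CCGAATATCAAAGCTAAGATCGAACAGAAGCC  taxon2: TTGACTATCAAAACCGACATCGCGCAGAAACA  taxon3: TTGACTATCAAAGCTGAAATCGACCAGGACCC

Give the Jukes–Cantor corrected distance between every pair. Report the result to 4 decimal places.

d(taxon1,taxon2) = 0.4598, d(taxon1,taxon3) = 0.3041, d(taxon2,taxon3) = 0.3041

taxon1–taxon2: 11/32 sites differ → p = 0.34375, d = −0.75 ln(1 − 0.458333) = 0.459828 ≈ 0.4598.
taxon1–taxon3: 8/32 sites differ → p = 0.25, d = −0.75 ln(1 − 0.333333) = 0.304098 ≈ 0.3041.
taxon2–taxon3: 8/32 sites differ → p = 0.25, d = −0.75 ln(1 − 0.333333) = 0.304098 ≈ 0.3041.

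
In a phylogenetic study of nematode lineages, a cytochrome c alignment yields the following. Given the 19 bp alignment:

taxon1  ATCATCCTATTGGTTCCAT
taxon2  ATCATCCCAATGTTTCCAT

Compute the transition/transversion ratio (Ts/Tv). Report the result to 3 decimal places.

0.500

Transitions are A↔G and C↔T; transversions are all other mismatches.
Transitions: 1. Transversions: 2.
R = 1/2 = 0.500.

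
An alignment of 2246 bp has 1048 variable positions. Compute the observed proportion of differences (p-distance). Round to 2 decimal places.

p = 1048/2246 = 0.466607… ≈ 0.47 (to 2 d.p.).

0.47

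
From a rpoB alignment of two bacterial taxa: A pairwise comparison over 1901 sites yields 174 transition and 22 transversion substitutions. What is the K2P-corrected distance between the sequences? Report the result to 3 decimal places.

0.114

P = 174/1901 ≈ 0.091531 and Q = 22/1901 ≈ 0.011573.
Under the Kimura two-parameter model, d = −½ ln(1 − 2P − Q) − ¼ ln(1 − 2Q).
1 − 2P − Q = 0.805365, giving −½ ln(0.805365) = 0.108230.
1 − 2Q = 0.976854, giving −¼ ln(0.976854) = 0.005855.
d = 0.108230 + 0.005855 = 0.114085.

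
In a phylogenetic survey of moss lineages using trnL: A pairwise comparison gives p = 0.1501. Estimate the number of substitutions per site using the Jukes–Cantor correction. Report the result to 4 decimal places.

d = −(3/4) ln(1 − 4p/3) = −0.75 ln(1 − 0.200133) = −0.75 ln(0.799867)
  = −0.75 × (-0.223310) = 0.167483 substitutions/site.

0.1675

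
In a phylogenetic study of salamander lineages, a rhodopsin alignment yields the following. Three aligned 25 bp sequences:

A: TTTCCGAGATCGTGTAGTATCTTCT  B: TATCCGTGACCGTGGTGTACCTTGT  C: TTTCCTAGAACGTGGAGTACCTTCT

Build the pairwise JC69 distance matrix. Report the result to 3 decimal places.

d(A,B) = 0.351, d(A,C) = 0.180, d(B,C) = 0.289

A–B: 7/25 sites differ → p = 0.28, d = −0.75 ln(1 − 0.373333) = 0.350505 ≈ 0.351.
A–C: 4/25 sites differ → p = 0.16, d = −0.75 ln(1 − 0.213333) = 0.179963 ≈ 0.180.
B–C: 6/25 sites differ → p = 0.24, d = −0.75 ln(1 − 0.32) = 0.289247 ≈ 0.289.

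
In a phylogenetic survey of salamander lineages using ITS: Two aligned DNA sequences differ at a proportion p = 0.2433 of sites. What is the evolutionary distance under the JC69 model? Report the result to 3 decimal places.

d = −(3/4) ln(1 − 4p/3) = −0.75 ln(1 − 0.3244) = −0.75 ln(0.6756)
  = −0.75 × (-0.392154) = 0.294116 substitutions/site.

0.294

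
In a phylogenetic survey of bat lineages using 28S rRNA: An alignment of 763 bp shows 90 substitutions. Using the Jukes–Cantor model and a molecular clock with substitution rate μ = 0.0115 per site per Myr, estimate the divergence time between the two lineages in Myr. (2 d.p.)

p = 90/763 ≈ 0.117955.
d = −(3/4) ln(1 − 4p/3) = −0.75 ln(1 − 0.157273) = −0.75 ln(0.842727)
  = −0.75 × (-0.171112) = 0.128334 substitutions/site.
Under a molecular clock d = 2μt, so t = d/(2μ) = 0.128334 / (2 × 0.0115) = 5.58 Myr.

5.58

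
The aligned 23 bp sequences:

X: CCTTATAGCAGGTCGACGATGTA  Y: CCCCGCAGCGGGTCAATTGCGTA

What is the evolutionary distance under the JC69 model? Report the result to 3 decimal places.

The sequences differ at 10 of 23 sites (3, 4, 5, 6, 10, 15, 17, 18, 19, 20), so p = 10/23 ≈ 0.434783.
d = −(3/4) ln(1 − 4p/3) = −0.75 ln(1 − 0.579711) = −0.75 ln(0.420289)
  = −0.75 × (-0.866813) = 0.650110 substitutions/site.

0.650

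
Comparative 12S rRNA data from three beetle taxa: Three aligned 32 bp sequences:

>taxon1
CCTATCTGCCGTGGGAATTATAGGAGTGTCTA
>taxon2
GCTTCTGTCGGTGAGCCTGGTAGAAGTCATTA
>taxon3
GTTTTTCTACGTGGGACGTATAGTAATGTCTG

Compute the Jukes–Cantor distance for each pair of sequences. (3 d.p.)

taxon1–taxon2: 16/32 sites differ → p = 0.5, d = −0.75 ln(1 − 0.666667) = 0.823960 ≈ 0.824.
taxon1–taxon3: 12/32 sites differ → p = 0.375, d = −0.75 ln(1 − 0.5) = 0.519860 ≈ 0.520.
taxon2–taxon3: 16/32 sites differ → p = 0.5, d = −0.75 ln(1 − 0.666667) = 0.823960 ≈ 0.824.

d(taxon1,taxon2) = 0.824, d(taxon1,taxon3) = 0.520, d(taxon2,taxon3) = 0.824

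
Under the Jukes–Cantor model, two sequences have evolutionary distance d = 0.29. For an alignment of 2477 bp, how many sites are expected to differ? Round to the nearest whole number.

596

Invert JC69: p = (3/4)(1 − e^(−4d/3)) = 0.75 × (1 − e^(-0.386667)) = 0.75 × (1 − 0.679317) = 0.240512.
Expected differing sites = pL ≈ 0.240512 × 2477 = 595.748224 ≈ 596.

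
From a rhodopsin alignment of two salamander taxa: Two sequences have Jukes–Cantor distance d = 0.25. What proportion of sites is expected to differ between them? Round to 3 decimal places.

p = (3/4)(1 − e^(−4d/3)) = 0.75 × (1 − e^(-0.333333)) = 0.75 × (1 − 0.716532) = 0.212601.

0.213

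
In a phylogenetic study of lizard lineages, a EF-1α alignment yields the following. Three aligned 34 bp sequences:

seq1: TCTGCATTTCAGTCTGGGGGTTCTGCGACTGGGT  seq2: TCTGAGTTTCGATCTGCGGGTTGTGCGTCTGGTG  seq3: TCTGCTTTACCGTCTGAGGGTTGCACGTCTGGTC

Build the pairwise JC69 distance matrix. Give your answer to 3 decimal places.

d(seq1,seq2) = 0.326, d(seq1,seq3) = 0.373, d(seq2,seq3) = 0.326

seq1–seq2: 9/34 sites differ → p ≈ 0.264706, d = −0.75 ln(1 − 0.352941) = 0.326488 ≈ 0.326.
seq1–seq3: 10/34 sites differ → p ≈ 0.294118, d = −0.75 ln(1 − 0.392157) = 0.373379 ≈ 0.373.
seq2–seq3: 9/34 sites differ → p ≈ 0.264706, d = −0.75 ln(1 − 0.352941) = 0.326488 ≈ 0.326.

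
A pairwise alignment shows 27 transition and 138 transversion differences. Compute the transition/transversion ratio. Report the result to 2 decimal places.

R = 27/138 = 0.195652… ≈ 0.20 (to 2 d.p.).

0.20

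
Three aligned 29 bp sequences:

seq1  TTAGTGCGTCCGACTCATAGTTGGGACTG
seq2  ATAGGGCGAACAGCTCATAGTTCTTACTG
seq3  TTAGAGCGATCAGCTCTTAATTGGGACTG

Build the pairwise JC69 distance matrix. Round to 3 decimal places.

seq1–seq2: 9/29 sites differ → p ≈ 0.310345, d = −0.75 ln(1 − 0.413793) = 0.400562 ≈ 0.401.
seq1–seq3: 7/29 sites differ → p ≈ 0.241379, d = −0.75 ln(1 − 0.321839) = 0.291278 ≈ 0.291.
seq2–seq3: 8/29 sites differ → p ≈ 0.275862, d = −0.75 ln(1 − 0.367816) = 0.343931 ≈ 0.344.

d(seq1,seq2) = 0.401, d(seq1,seq3) = 0.291, d(seq2,seq3) = 0.344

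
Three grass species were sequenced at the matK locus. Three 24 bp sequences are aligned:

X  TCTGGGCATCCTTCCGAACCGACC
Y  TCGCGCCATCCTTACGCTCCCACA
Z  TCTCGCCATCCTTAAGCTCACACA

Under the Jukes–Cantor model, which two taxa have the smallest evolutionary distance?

X–Y: 8/24 differ, p = 0.333, d = 0.441.
X–Z: 9/24 differ, p = 0.375, d = 0.520.
Y–Z: 3/24 differ, p = 0.125, d = 0.137.
The smallest distance is between Y and Z.

Y and Z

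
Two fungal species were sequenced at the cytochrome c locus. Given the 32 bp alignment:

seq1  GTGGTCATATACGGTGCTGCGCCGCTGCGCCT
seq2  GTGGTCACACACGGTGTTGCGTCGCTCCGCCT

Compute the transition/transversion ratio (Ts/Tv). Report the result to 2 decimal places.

4.00

Transitions are A↔G and C↔T; transversions are all other mismatches.
Transitions: 4. Transversions: 1.
R = 4/1 = 4.00.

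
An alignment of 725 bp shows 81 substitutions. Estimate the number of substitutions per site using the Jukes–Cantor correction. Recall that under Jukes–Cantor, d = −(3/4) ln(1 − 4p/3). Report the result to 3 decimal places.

p = 81/725 ≈ 0.111724.
d = −(3/4) ln(1 − 4p/3) = −0.75 ln(1 − 0.148965) = −0.75 ln(0.851035)
  = −0.75 × (-0.161302) = 0.120977 substitutions/site.

0.121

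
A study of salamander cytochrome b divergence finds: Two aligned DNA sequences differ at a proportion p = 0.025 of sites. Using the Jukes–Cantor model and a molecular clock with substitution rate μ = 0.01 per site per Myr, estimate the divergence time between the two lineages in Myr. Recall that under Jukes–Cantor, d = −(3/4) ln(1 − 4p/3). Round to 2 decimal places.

1.27

d = −(3/4) ln(1 − 4p/3) = −0.75 ln(1 − 0.033333) = −0.75 ln(0.966667)
  = −0.75 × (-0.033901) = 0.025426 substitutions/site.
Under a molecular clock d = 2μt, so t = d/(2μ) = 0.025426 / (2 × 0.01) = 1.27 Myr.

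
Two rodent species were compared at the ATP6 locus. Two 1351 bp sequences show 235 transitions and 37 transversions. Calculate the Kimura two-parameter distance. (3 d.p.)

P = 235/1351 ≈ 0.173945 and Q = 37/1351 ≈ 0.027387.
Under the Kimura two-parameter model, d = −½ ln(1 − 2P − Q) − ¼ ln(1 − 2Q).
1 − 2P − Q = 0.624723, giving −½ ln(0.624723) = 0.235223.
1 − 2Q = 0.945226, giving −¼ ln(0.945226) = 0.014083.
d = 0.235223 + 0.014083 = 0.249306.

0.249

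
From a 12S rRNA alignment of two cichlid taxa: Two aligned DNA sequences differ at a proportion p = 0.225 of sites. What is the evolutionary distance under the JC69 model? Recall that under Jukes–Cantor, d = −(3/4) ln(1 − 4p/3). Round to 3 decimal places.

d = −(3/4) ln(1 − 4p/3) = −0.75 ln(1 − 0.3) = −0.75 ln(0.7)
  = −0.75 × (-0.356675) = 0.267506 substitutions/site.

0.268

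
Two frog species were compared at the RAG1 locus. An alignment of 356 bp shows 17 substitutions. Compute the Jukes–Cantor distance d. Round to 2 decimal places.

p = 17/356 ≈ 0.047753.
d = −(3/4) ln(1 − 4p/3) = −0.75 ln(1 − 0.063671) = −0.75 ln(0.936329)
  = −0.75 × (-0.065788) = 0.049341 substitutions/site.

0.05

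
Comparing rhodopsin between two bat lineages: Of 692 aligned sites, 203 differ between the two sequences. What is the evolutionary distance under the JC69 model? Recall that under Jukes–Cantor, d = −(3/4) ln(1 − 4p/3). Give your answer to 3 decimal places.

p = 203/692 ≈ 0.293353.
d = −(3/4) ln(1 − 4p/3) = −0.75 ln(1 − 0.391137) = −0.75 ln(0.608863)
  = −0.75 × (-0.496162) = 0.372122 substitutions/site.

0.372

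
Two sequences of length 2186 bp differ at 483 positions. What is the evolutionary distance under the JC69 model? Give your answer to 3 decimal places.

p = 483/2186 ≈ 0.220952.
d = −(3/4) ln(1 − 4p/3) = −0.75 ln(1 − 0.294603) = −0.75 ln(0.705397)
  = −0.75 × (-0.348995) = 0.261746 substitutions/site.

0.262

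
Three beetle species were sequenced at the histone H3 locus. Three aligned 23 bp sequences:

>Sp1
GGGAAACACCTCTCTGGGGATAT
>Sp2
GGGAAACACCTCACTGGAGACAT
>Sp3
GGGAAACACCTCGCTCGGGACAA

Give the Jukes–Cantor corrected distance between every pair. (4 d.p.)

d(Sp1,Sp2) = 0.1433, d(Sp1,Sp3) = 0.1979, d(Sp2,Sp3) = 0.1979

Sp1–Sp2: 3/23 sites differ → p ≈ 0.130435, d = −0.75 ln(1 − 0.173913) = 0.143291 ≈ 0.1433.
Sp1–Sp3: 4/23 sites differ → p ≈ 0.173913, d = −0.75 ln(1 − 0.231884) = 0.197861 ≈ 0.1979.
Sp2–Sp3: 4/23 sites differ → p ≈ 0.173913, d = −0.75 ln(1 − 0.231884) = 0.197861 ≈ 0.1979.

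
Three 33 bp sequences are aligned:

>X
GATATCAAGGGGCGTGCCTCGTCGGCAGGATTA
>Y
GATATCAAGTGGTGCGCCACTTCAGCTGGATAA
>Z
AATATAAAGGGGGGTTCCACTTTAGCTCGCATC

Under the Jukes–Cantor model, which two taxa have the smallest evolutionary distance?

X–Y: 8/33 differ, p = 0.242, d = 0.293.
X–Z: 13/33 differ, p = 0.394, d = 0.559.
Y–Z: 12/33 differ, p = 0.364, d = 0.497.
The smallest distance is between X and Y.

X and Y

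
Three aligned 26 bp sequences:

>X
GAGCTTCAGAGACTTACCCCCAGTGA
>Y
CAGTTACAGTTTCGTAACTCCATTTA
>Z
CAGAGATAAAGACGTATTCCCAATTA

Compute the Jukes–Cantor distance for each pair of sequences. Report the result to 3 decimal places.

X–Y: 11/26 sites differ → p ≈ 0.423077, d = −0.75 ln(1 − 0.564103) = 0.622762 ≈ 0.623.
X–Z: 11/26 sites differ → p ≈ 0.423077, d = −0.75 ln(1 − 0.564103) = 0.622762 ≈ 0.623.
Y–Z: 11/26 sites differ → p ≈ 0.423077, d = −0.75 ln(1 − 0.564103) = 0.622762 ≈ 0.623.

d(X,Y) = 0.623, d(X,Z) = 0.623, d(Y,Z) = 0.623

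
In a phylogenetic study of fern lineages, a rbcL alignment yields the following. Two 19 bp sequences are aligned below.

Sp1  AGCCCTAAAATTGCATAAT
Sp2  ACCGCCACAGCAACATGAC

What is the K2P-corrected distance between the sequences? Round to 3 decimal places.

Of 19 sites, 6 differences are transitions and 4 are transversions, so P = 6/19 ≈ 0.315789 and Q = 4/19 ≈ 0.210526.
Under the Kimura two-parameter model, d = −½ ln(1 − 2P − Q) − ¼ ln(1 − 2Q).
1 − 2P − Q = 0.157896, giving −½ ln(0.157896) = 0.922909.
1 − 2Q = 0.578948, giving −¼ ln(0.578948) = 0.136636.
d = 0.922909 + 0.136636 = 1.059545.

1.060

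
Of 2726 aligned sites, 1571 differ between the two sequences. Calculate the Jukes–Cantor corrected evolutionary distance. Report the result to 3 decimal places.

p = 1571/2726 ≈ 0.576302.
d = −(3/4) ln(1 − 4p/3) = −0.75 ln(1 − 0.768403) = −0.75 ln(0.231597)
  = −0.75 × (-1.462756) = 1.097067 substitutions/site.

1.097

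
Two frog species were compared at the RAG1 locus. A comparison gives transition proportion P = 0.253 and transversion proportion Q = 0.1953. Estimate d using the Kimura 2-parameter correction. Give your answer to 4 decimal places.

0.7280

Under the Kimura two-parameter model, d = −½ ln(1 − 2P − Q) − ¼ ln(1 − 2Q).
1 − 2P − Q = 0.2987, giving −½ ln(0.2987) = 0.604158.
1 − 2Q = 0.6094, giving −¼ ln(0.6094) = 0.123820.
d = 0.604158 + 0.123820 = 0.727978.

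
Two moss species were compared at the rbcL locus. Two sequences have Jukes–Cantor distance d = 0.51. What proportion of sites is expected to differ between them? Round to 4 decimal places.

0.3700

p = (3/4)(1 − e^(−4d/3)) = 0.75 × (1 − e^(-0.68)) = 0.75 × (1 − 0.506617) = 0.370037.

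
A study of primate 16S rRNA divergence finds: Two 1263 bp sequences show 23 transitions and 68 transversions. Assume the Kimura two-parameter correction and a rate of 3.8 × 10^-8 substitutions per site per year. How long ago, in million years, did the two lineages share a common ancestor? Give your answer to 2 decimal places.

P = 23/1263 ≈ 0.018211 and Q = 68/1263 ≈ 0.05384.
Under the Kimura two-parameter model, d = −½ ln(1 − 2P − Q) − ¼ ln(1 − 2Q).
1 − 2P − Q = 0.909738, giving −½ ln(0.909738) = 0.047299.
1 − 2Q = 0.89232, giving −¼ ln(0.89232) = 0.028483.
d = 0.047299 + 0.028483 = 0.075782.
Under a molecular clock d = 2μt, so t = d/(2μ) = 0.075782 / (2 × 3.8 × 10^-8) = 1.00 million years.

1.00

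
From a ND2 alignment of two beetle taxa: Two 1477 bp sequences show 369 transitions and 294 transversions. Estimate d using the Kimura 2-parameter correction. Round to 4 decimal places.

P = 369/1477 ≈ 0.249831 and Q = 294/1477 ≈ 0.199052.
Under the Kimura two-parameter model, d = −½ ln(1 − 2P − Q) − ¼ ln(1 − 2Q).
1 − 2P − Q = 0.301286, giving −½ ln(0.301286) = 0.599848.
1 − 2Q = 0.601896, giving −¼ ln(0.601896) = 0.126918.
d = 0.599848 + 0.126918 = 0.726766.

0.7268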